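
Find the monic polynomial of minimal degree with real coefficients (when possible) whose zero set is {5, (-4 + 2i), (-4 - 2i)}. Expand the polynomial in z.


The polynomial is p(z) = ∏_{α ∈ S} (z − α), where S = {5, (-4 + 2i), (-4 - 2i)}.
Expanding the product yields: p(z) = z^3 + 3·z^2 -20·z -100.
Note conjugate pairs combine to real quadratics: (z − (-4+2i))(z − (-4−2i)) = z² + 8z + 20.
The resulting polynomial has degree 3 and real coefficients as required.

p(z) = z^3 + 3·z^2 -20·z -100.


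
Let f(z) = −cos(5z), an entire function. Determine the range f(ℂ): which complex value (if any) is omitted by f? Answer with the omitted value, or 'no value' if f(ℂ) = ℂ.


Little Picard bounds the complement of f(ℂ) to at most one point.
cos is entire and surjective onto ℂ: for every w ∈ ℂ, cos(ζ) = w has a solution ζ ∈ ℂ (e.g., via the complex inverse arccos). With ζ = 5z this gives z = ζ/(5). Then -1·cos(5z) takes every value in -1·ℂ = ℂ, and adding 0 is a bijection of ℂ. So f is surjective and omits no value. (Note: only on the real line is cos bounded by [−1, 1].)

Omitted value: no value.


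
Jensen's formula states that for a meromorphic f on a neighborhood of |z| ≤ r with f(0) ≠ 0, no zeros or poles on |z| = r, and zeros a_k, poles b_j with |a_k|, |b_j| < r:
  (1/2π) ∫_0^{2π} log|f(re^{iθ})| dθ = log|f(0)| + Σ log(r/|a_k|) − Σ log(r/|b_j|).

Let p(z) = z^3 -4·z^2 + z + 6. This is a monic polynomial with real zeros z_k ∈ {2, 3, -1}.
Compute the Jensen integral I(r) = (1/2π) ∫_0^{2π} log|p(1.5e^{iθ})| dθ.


Zeros: -1, 2, 3; r = 1.5.
Inside |z| < r: -1. Outside (|z| ≥ r): 2, 3.
p(0) = 6, so log|p(0)| = log(6) = 1.7918.
Apply Jensen: I(r) = log|p(0)| + Σ_k log(r/|z_k|), summed over zeros inside |z| < r.
  log(r/|z_k|) for z_k = -1: log(1.5/1) = 0.4055
  Outside zeros (2, 3) contribute nothing to the Jensen sum.
Sum over inside zeros: 0.4055.
I(r) = log|p(0)| + (inside sum) = 1.7918 + 0.4055 = 2.1972.
Note: since some zeros are outside |z| ≤ r, the simplified n·log(r) form does NOT apply — only the inside zeros contribute.

I(r) ≈ 2.1972.


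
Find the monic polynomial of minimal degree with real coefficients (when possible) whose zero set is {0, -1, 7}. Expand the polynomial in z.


The polynomial is p(z) = ∏_{α ∈ S} (z − α), where S = {0, -1, 7}.
Expanding the product yields: p(z) = z^3 -6·z^2 -7·z.
The resulting polynomial has degree 3 and real coefficients as required.

p(z) = z^3 -6·z^2 -7·z.


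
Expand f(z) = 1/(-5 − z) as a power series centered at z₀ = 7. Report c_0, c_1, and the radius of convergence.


Let w = z − z₀, so z = z₀ + w.
Then -5 − z = -5 − (z₀ + w) = (-5 − z₀) − w = -12 − w.
f(z) = 1/(-12 − w) = (1/(-12)) · 1/(1 − w/(-12)) = Σ_{n≥0} w^n / (-12)^(n+1).
So c_n = 1/(-12)^(n+1):
  c_0 = 1/(-12)^1 = -1/12.
  c_1 = 1/(-12)^2 = 1/144.
The series is valid for |w/d| < 1, i.e. |z − z₀| < |d|.
Radius of convergence: R = |-5 − z₀| = |-12| = 12 (distance from z₀ to the singularity z = -5).

c_0 = -1/12, c_1 = 1/144; R = 12.


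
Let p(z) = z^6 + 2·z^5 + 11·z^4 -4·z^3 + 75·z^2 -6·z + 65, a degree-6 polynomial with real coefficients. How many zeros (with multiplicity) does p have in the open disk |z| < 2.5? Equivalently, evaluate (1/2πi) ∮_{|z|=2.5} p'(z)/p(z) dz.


The zeros of p are: (-2 + 3i), (-2 - 3i), (0 + 1i), (0 - 1i), (1 + 2i), (1 - 2i).
Their magnitudes are: 3.606, 3.606, 1, 1, 2.236, 2.236.
Zeros with |z| < R = 2.5: (0 + 1i), (0 - 1i), (1 + 2i), (1 - 2i).
Count = 4.
By the argument principle, (1/2πi) ∮_{|z|=R} p'(z)/p(z) dz equals exactly this count.

Number of zeros inside |z| < 2.5: 4.


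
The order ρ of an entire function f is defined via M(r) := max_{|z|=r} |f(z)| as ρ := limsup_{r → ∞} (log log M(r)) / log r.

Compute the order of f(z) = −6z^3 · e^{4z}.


M(r) = max_{|z|=r} |-6|·|z|^3·|e^{4z}| = 6·r^3 · e^{4r^1} (the factors attain their maxima compatibly on |z|=r). Then log M(r) = log 6 + 3·log r + 4r^1, dominated by the last term, so log log M(r) ~ 1·log r. The polynomial factor -6z^3 contributes only a log r term and does not affect the order. ρ = 1.
Therefore ρ = 1.

Order ρ = 1.


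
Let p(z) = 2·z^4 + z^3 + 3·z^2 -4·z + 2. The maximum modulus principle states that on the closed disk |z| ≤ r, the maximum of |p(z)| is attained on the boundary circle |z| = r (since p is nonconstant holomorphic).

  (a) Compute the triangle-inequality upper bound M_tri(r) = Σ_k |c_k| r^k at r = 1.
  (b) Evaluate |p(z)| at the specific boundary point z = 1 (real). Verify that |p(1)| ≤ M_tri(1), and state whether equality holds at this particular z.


Coefficients: c_0 = 2, c_1 = -4, c_2 = 3, c_3 = 1, c_4 = 2. Radius r = 1.
Part (a). Triangle bound: M_tri(r) = Σ_k |c_k| r^k
  = |2|·1^0 + |-4|·1^1 + |3|·1^2 + |1|·1^3 + |2|·1^4
  = 2 + 4 + 3 + 1 + 2 = 12.
This bounds M(r) := max_{|z|=r} |p(z)| from above; equality holds iff all terms c_k z^k can be made to align in phase at a single z on |z|=r.
Part (b). At z = 1 (real, on the circle |z| = r):
  p(1) = (2)·1^0 + (-4)·1^1 + (3)·1^2 + (1)·1^3 + (2)·1^4 = 4.
  |p(1)| = 4.
Check: |p(1)| = 4 ≤ 12 = M_tri(1). ✓ Equality does not hold at z = 1 (the coefficients have mixed signs, so the terms do not all align in phase there).

M_tri(1) = 12; |p(1)| = 4; equality at z=1: no.


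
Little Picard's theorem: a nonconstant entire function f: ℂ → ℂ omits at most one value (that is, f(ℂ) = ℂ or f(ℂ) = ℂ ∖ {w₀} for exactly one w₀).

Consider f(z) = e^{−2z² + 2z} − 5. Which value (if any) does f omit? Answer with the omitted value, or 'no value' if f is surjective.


Little Picard bounds the complement of f(ℂ) to at most one point.
The exponent g(z) = −2z² + 2z is a nonconstant polynomial, hence surjective onto ℂ. So e^{g(z)} takes every value in {e^w : w ∈ ℂ} = ℂ ∖ {0}. Adding -5 shifts the range to ℂ ∖ {-5}. f omits exactly -5.

Omitted value: -5.


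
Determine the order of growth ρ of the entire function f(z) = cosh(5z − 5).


cosh(w) is a linear combination of e^{iw} and e^{−iw} (or e^w, e^{−w} in the hyperbolic case), so |cosh(w)| ≤ e^{|w|}. With w = 5z − 5, |w| ≤ 5|z| + 5 = 5r + 5 on |z| = r, giving M(r) ≤ e^{5r + 5}, so ρ ≤ 1. On a suitable ray (z = it for sin/cos; z = t for sinh/cosh, t real → ∞), |cosh(5z − 5)| grows like e^{5|t|}/2, so ρ ≥ 1. Hence ρ = 1.
Therefore ρ = 1.

Order ρ = 1.


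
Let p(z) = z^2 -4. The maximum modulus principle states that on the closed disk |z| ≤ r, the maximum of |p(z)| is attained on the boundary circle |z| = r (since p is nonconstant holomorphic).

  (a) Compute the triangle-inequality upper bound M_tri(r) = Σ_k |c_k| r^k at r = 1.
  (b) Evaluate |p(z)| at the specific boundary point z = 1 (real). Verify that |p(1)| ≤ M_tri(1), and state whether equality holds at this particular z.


Coefficients: c_0 = -4, c_1 = 0, c_2 = 1. Radius r = 1.
Part (a). Triangle bound: M_tri(r) = Σ_k |c_k| r^k
  = |-4|·1^0 + |0|·1^1 + |1|·1^2
  = 4 + 0 + 1 = 5.
This bounds M(r) := max_{|z|=r} |p(z)| from above; equality holds iff all terms c_k z^k can be made to align in phase at a single z on |z|=r.
Part (b). At z = 1 (real, on the circle |z| = r):
  p(1) = (-4)·1^0 + (0)·1^1 + (1)·1^2 = -3.
  |p(1)| = 3.
Check: |p(1)| = 3 ≤ 5 = M_tri(1). ✓ Equality does not hold at z = 1 (the coefficients have mixed signs, so the terms do not all align in phase there).

M_tri(1) = 5; |p(1)| = 3; equality at z=1: no.


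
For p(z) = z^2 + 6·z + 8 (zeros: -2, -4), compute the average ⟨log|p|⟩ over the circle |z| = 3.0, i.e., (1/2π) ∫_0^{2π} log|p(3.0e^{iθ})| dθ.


Zeros: -4, -2; r = 3.0.
Inside |z| < r: -2. Outside (|z| ≥ r): -4.
p(0) = 8, so log|p(0)| = log(8) = 2.0794.
Apply Jensen: I(r) = log|p(0)| + Σ_k log(r/|z_k|), summed over zeros inside |z| < r.
  log(r/|z_k|) for z_k = -2: log(3.0/2) = 0.4055
  Outside zeros (-4) contribute nothing to the Jensen sum.
Sum over inside zeros: 0.4055.
I(r) = log|p(0)| + (inside sum) = 2.0794 + 0.4055 = 2.4849.
Note: since some zeros are outside |z| ≤ r, the simplified n·log(r) form does NOT apply — only the inside zeros contribute.

I(r) ≈ 2.4849.


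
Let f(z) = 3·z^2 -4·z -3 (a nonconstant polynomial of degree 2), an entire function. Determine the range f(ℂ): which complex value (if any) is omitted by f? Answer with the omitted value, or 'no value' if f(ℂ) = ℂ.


Little Picard bounds the complement of f(ℂ) to at most one point.
For every w ∈ ℂ, the equation p(z) − w = 0 is a nonconstant polynomial in z and hence has at least one root by the fundamental theorem of algebra. So p is surjective onto ℂ, omitting no value.

Omitted value: no value.


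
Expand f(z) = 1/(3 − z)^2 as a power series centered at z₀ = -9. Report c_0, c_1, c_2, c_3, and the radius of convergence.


Let w = z − z₀, so z = z₀ + w.
Then 3 − z = 3 − (z₀ + w) = (3 − z₀) − w = 12 − w.
f(z) = 1/(12 − w)^2 = (1/(12)^2) · (1 − w/(12))^{−2}.
By the binomial series (1−u)^{−2} = Σ_{n≥0} C(n+1, 1) u^n for |u|<1, with u = w/(12):
  c_n = C(n+1, 1) / (12)^(n+2).
  c_0 = 1/(12)^2 = 1/144.
  c_1 = 2/(12)^3 = 1/864.
  c_2 = 3/(12)^4 = 1/6912.
  c_3 = 4/(12)^5 = 1/62208.
The series is valid for |w/d| < 1, i.e. |z − z₀| < |d|.
Radius of convergence: R = |3 − z₀| = |12| = 12 (distance from z₀ to the singularity z = 3).

c_0 = 1/144, c_1 = 1/864, c_2 = 1/6912, c_3 = 1/62208; R = 12.


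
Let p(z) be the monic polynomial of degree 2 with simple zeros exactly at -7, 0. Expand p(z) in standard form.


The polynomial is p(z) = ∏_{α ∈ S} (z − α), where S = {-7, 0}.
Expanding the product yields: p(z) = z^2 + 7·z.
The resulting polynomial has degree 2 and real coefficients as required.

p(z) = z^2 + 7·z.


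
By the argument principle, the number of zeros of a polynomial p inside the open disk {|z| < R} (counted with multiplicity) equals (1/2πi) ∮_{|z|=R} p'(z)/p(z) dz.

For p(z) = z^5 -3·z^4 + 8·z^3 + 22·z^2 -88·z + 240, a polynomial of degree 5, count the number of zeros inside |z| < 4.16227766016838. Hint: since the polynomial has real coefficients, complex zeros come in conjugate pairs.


The zeros of p are: (2 + 2i), (2 - 2i), -3, (1 + 3i), (1 - 3i).
Their magnitudes are: 2.828, 2.828, 3, 3.162, 3.162.
Zeros with |z| < R = 4.16227766016838: (2 + 2i), (2 - 2i), -3, (1 + 3i), (1 - 3i).
Count = 5.
By the argument principle, (1/2πi) ∮_{|z|=R} p'(z)/p(z) dz equals exactly this count.

Number of zeros inside |z| < 4.16227766016838: 5.


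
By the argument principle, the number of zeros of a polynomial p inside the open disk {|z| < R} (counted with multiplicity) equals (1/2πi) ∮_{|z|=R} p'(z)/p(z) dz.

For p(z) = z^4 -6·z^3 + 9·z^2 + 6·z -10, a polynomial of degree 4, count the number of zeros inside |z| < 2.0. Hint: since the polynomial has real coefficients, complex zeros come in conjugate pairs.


The zeros of p are: -1, (3 + 1i), (3 - 1i), 1.
Their magnitudes are: 1, 3.162, 3.162, 1.
Zeros with |z| < R = 2.0: -1, 1.
Count = 2.
By the argument principle, (1/2πi) ∮_{|z|=R} p'(z)/p(z) dz equals exactly this count.

Number of zeros inside |z| < 2.0: 2.


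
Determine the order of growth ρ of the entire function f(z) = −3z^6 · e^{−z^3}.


M(r) = max_{|z|=r} |-3|·|z|^6·|e^{−z^3}| = 3·r^6 · e^{1r^3} (the factors attain their maxima compatibly on |z|=r). Then log M(r) = log 3 + 6·log r + 1r^3, dominated by the last term, so log log M(r) ~ 3·log r. The polynomial factor -3z^6 contributes only a log r term and does not affect the order. ρ = 3.
Therefore ρ = 3.

Order ρ = 3.


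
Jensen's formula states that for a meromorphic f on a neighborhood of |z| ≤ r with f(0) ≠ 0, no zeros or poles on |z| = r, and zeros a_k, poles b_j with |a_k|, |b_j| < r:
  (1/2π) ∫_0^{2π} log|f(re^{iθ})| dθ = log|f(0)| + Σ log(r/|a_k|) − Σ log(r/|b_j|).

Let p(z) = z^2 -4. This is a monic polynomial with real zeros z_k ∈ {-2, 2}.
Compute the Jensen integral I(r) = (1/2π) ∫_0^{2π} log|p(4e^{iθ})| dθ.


Zeros: -2, 2; r = 4.
Inside |z| < r: -2, 2. Outside (|z| ≥ r): ∅.
p(0) = -4, so log|p(0)| = log(4) = 1.3863.
Apply Jensen: I(r) = log|p(0)| + Σ_k log(r/|z_k|), summed over zeros inside |z| < r.
  log(r/|z_k|) for z_k = -2: log(4/2) = 0.6931
  log(r/|z_k|) for z_k = 2: log(4/2) = 0.6931
Sum over inside zeros: 1.3863.
I(r) = log|p(0)| + (inside sum) = 1.3863 + 1.3863 = 2.7726.
Closed form (all zeros inside, monic): I(r) = n·log(r) = 2·log(4) = 2.7726. ✓

I(r) ≈ 2.7726.


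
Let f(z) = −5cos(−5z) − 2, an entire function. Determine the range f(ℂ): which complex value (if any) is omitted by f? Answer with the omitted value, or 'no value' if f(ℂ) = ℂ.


Little Picard bounds the complement of f(ℂ) to at most one point.
cos is entire and surjective onto ℂ: for every w ∈ ℂ, cos(ζ) = w has a solution ζ ∈ ℂ (e.g., via the complex inverse arccos). With ζ = −5z this gives z = ζ/(-5). Then -5·cos(−5z) takes every value in -5·ℂ = ℂ, and adding -2 is a bijection of ℂ. So f is surjective and omits no value. (Note: only on the real line is cos bounded by [−1, 1].)

Omitted value: no value.


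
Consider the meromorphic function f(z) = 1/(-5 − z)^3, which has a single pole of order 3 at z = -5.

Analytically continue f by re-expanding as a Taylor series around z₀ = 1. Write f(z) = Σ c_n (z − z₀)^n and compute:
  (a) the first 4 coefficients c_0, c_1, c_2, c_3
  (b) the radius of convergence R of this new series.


Let w = z − z₀, so z = z₀ + w.
Then -5 − z = -5 − (z₀ + w) = (-5 − z₀) − w = -6 − w.
f(z) = 1/(-6 − w)^3 = (1/(-6)^3) · (1 − w/(-6))^{−3}.
By the binomial series (1−u)^{−3} = Σ_{n≥0} C(n+2, 2) u^n for |u|<1, with u = w/(-6):
  c_n = C(n+2, 2) / (-6)^(n+3).
  c_0 = 1/(-6)^3 = -1/216.
  c_1 = 3/(-6)^4 = 1/432.
  c_2 = 6/(-6)^5 = -1/1296.
  c_3 = 10/(-6)^6 = 5/23328.
The series is valid for |w/d| < 1, i.e. |z − z₀| < |d|.
Radius of convergence: R = |-5 − z₀| = |-6| = 6 (distance from z₀ to the singularity z = -5).

c_0 = -1/216, c_1 = 1/432, c_2 = -1/1296, c_3 = 5/23328; R = 6.


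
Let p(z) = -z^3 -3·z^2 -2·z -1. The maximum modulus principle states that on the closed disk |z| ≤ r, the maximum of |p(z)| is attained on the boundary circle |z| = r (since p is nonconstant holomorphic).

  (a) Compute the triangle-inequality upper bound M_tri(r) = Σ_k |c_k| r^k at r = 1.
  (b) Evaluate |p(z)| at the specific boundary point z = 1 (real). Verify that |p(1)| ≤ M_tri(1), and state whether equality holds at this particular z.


Coefficients: c_0 = -1, c_1 = -2, c_2 = -3, c_3 = -1. Radius r = 1.
Part (a). Triangle bound: M_tri(r) = Σ_k |c_k| r^k
  = |-1|·1^0 + |-2|·1^1 + |-3|·1^2 + |-1|·1^3
  = 1 + 2 + 3 + 1 = 7.
This bounds M(r) := max_{|z|=r} |p(z)| from above; equality holds iff all terms c_k z^k can be made to align in phase at a single z on |z|=r.
Part (b). At z = 1 (real, on the circle |z| = r):
  p(1) = (-1)·1^0 + (-2)·1^1 + (-3)·1^2 + (-1)·1^3 = -7.
  |p(1)| = 7.
Since all nonzero coefficients share the same sign, |p(1)| = 7 = M_tri(1); the triangle bound is attained at z = 1, so in fact M(r) = 7.

M_tri(1) = 7; |p(1)| = 7; equality at z=1: yes.


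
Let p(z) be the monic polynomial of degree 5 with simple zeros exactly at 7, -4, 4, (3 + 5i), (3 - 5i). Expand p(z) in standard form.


The polynomial is p(z) = ∏_{α ∈ S} (z − α), where S = {7, -4, 4, (3 + 5i), (3 - 5i)}.
Expanding the product yields: p(z) = z^5 -13·z^4 + 60·z^3 -30·z^2 -1216·z + 3808.
Note conjugate pairs combine to real quadratics: (z − (3+5i))(z − (3−5i)) = z² − 6z + 34.
The resulting polynomial has degree 5 and real coefficients as required.

p(z) = z^5 -13·z^4 + 60·z^3 -30·z^2 -1216·z + 3808.


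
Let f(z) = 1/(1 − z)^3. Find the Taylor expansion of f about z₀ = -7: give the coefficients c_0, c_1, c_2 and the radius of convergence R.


Let w = z − z₀, so z = z₀ + w.
Then 1 − z = 1 − (z₀ + w) = (1 − z₀) − w = 8 − w.
f(z) = 1/(8 − w)^3 = (1/(8)^3) · (1 − w/(8))^{−3}.
By the binomial series (1−u)^{−3} = Σ_{n≥0} C(n+2, 2) u^n for |u|<1, with u = w/(8):
  c_n = C(n+2, 2) / (8)^(n+3).
  c_0 = 1/(8)^3 = 1/512.
  c_1 = 3/(8)^4 = 3/4096.
  c_2 = 6/(8)^5 = 3/16384.
The series is valid for |w/d| < 1, i.e. |z − z₀| < |d|.
Radius of convergence: R = |1 − z₀| = |8| = 8 (distance from z₀ to the singularity z = 1).

c_0 = 1/512, c_1 = 3/4096, c_2 = 3/16384; R = 8.


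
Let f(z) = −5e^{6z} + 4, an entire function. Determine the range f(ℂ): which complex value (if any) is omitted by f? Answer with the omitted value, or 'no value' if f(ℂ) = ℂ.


Little Picard bounds the complement of f(ℂ) to at most one point.
e^{6z} is never zero on ℂ, so -5·e^{6z} takes every value in ℂ ∖ {0}. Adding 4 shifts the range to ℂ ∖ {4}. Thus f omits exactly the value 4.

Omitted value: 4.


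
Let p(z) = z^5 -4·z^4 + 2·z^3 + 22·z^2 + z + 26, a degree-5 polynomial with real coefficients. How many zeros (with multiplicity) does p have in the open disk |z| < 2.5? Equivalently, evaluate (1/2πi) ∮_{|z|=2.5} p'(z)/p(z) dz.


The zeros of p are: (3 + 2i), (3 - 2i), (0 + 1i), (0 - 1i), -2.
Their magnitudes are: 3.606, 3.606, 1, 1, 2.
Zeros with |z| < R = 2.5: (0 + 1i), (0 - 1i), -2.
Count = 3.
By the argument principle, (1/2πi) ∮_{|z|=R} p'(z)/p(z) dz equals exactly this count.

Number of zeros inside |z| < 2.5: 3.


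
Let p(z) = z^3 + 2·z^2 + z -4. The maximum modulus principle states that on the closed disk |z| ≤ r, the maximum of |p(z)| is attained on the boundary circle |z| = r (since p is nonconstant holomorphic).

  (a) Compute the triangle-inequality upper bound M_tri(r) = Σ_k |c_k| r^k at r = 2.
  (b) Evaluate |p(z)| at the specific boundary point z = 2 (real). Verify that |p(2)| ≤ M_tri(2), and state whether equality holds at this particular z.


Coefficients: c_0 = -4, c_1 = 1, c_2 = 2, c_3 = 1. Radius r = 2.
Part (a). Triangle bound: M_tri(r) = Σ_k |c_k| r^k
  = |-4|·2^0 + |1|·2^1 + |2|·2^2 + |1|·2^3
  = 4 + 2 + 8 + 8 = 22.
This bounds M(r) := max_{|z|=r} |p(z)| from above; equality holds iff all terms c_k z^k can be made to align in phase at a single z on |z|=r.
Part (b). At z = 2 (real, on the circle |z| = r):
  p(2) = (-4)·2^0 + (1)·2^1 + (2)·2^2 + (1)·2^3 = 14.
  |p(2)| = 14.
Check: |p(2)| = 14 ≤ 22 = M_tri(2). ✓ Equality does not hold at z = 2 (the coefficients have mixed signs, so the terms do not all align in phase there).

M_tri(2) = 22; |p(2)| = 14; equality at z=2: no.


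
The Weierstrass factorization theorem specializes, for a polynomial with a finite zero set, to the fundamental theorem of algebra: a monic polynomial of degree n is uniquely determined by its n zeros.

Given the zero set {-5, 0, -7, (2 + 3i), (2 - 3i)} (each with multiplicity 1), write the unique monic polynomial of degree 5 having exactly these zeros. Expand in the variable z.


The polynomial is p(z) = ∏_{α ∈ S} (z − α), where S = {-5, 0, -7, (2 + 3i), (2 - 3i)}.
Expanding the product yields: p(z) = z^5 + 8·z^4 + 16·z^2 + 455·z.
Note conjugate pairs combine to real quadratics: (z − (2+3i))(z − (2−3i)) = z² − 4z + 13.
The resulting polynomial has degree 5 and real coefficients as required.

p(z) = z^5 + 8·z^4 + 16·z^2 + 455·z.


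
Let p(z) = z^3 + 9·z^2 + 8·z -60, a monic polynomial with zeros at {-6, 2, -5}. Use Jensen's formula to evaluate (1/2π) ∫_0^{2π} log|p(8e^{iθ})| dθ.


Zeros: -6, -5, 2; r = 8.
Inside |z| < r: -6, -5, 2. Outside (|z| ≥ r): ∅.
p(0) = -60, so log|p(0)| = log(60) = 4.0943.
Apply Jensen: I(r) = log|p(0)| + Σ_k log(r/|z_k|), summed over zeros inside |z| < r.
  log(r/|z_k|) for z_k = -6: log(8/6) = 0.2877
  log(r/|z_k|) for z_k = 2: log(8/2) = 1.3863
  log(r/|z_k|) for z_k = -5: log(8/5) = 0.4700
Sum over inside zeros: 2.1440.
I(r) = log|p(0)| + (inside sum) = 4.0943 + 2.1440 = 6.2383.
Closed form (all zeros inside, monic): I(r) = n·log(r) = 3·log(8) = 6.2383. ✓

I(r) ≈ 6.2383.


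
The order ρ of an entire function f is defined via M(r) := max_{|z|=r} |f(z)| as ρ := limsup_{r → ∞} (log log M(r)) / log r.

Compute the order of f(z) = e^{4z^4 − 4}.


|e^{4z^4 − 4}| = e^{Re(4·z^4) + -4} ≤ e^{4|z|^4 + -4} = e^{4r^4 + -4} on |z| = r, so ρ ≤ 4. Choosing z on |z|=r so that 4·z^4 is real positive (always possible by picking arg z appropriately) gives |f(z)| = e^{4r^4 + -4}, matching the bound. The additive constant -4 does not affect log log M(r) ~ 4·log r. Hence ρ = 4.
Therefore ρ = 4.

Order ρ = 4.


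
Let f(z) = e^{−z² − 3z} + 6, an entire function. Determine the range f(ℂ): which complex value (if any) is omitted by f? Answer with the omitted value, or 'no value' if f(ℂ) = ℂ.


Little Picard bounds the complement of f(ℂ) to at most one point.
The exponent g(z) = −z² − 3z is a nonconstant polynomial, hence surjective onto ℂ. So e^{g(z)} takes every value in {e^w : w ∈ ℂ} = ℂ ∖ {0}. Adding 6 shifts the range to ℂ ∖ {6}. f omits exactly 6.

Omitted value: 6.


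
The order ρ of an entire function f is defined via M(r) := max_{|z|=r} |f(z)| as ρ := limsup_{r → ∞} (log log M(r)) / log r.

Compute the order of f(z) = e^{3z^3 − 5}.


|e^{3z^3 − 5}| = e^{Re(3·z^3) + -5} ≤ e^{3|z|^3 + -5} = e^{3r^3 + -5} on |z| = r, so ρ ≤ 3. Choosing z on |z|=r so that 3·z^3 is real positive (always possible by picking arg z appropriately) gives |f(z)| = e^{3r^3 + -5}, matching the bound. The additive constant -5 does not affect log log M(r) ~ 3·log r. Hence ρ = 3.
Therefore ρ = 3.

Order ρ = 3.


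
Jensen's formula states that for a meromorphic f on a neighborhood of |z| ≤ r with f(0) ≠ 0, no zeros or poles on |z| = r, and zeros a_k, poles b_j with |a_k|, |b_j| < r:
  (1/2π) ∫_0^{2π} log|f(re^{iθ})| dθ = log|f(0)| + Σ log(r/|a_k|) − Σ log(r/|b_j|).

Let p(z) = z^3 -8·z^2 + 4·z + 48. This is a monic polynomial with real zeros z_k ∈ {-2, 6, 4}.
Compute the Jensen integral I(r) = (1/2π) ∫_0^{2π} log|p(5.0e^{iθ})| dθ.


Zeros: -2, 4, 6; r = 5.0.
Inside |z| < r: -2, 4. Outside (|z| ≥ r): 6.
p(0) = 48, so log|p(0)| = log(48) = 3.8712.
Apply Jensen: I(r) = log|p(0)| + Σ_k log(r/|z_k|), summed over zeros inside |z| < r.
  log(r/|z_k|) for z_k = -2: log(5.0/2) = 0.9163
  log(r/|z_k|) for z_k = 4: log(5.0/4) = 0.2231
  Outside zeros (6) contribute nothing to the Jensen sum.
Sum over inside zeros: 1.1394.
I(r) = log|p(0)| + (inside sum) = 3.8712 + 1.1394 = 5.0106.
Note: since some zeros are outside |z| ≤ r, the simplified n·log(r) form does NOT apply — only the inside zeros contribute.

I(r) ≈ 5.0106.


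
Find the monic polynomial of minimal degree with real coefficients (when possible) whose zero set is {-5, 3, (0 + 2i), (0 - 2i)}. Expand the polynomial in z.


The polynomial is p(z) = ∏_{α ∈ S} (z − α), where S = {-5, 3, (0 + 2i), (0 - 2i)}.
Expanding the product yields: p(z) = z^4 + 2·z^3 -11·z^2 + 8·z -60.
Note conjugate pairs combine to real quadratics: (z − (0+2i))(z − (0−2i)) = z² + 4.
The resulting polynomial has degree 4 and real coefficients as required.

p(z) = z^4 + 2·z^3 -11·z^2 + 8·z -60.


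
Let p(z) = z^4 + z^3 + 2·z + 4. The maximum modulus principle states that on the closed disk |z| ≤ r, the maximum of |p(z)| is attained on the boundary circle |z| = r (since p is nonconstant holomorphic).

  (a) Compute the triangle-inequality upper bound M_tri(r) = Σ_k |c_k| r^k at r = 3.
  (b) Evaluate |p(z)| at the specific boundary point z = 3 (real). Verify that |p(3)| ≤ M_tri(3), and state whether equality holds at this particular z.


Coefficients: c_0 = 4, c_1 = 2, c_2 = 0, c_3 = 1, c_4 = 1. Radius r = 3.
Part (a). Triangle bound: M_tri(r) = Σ_k |c_k| r^k
  = |4|·3^0 + |2|·3^1 + |0|·3^2 + |1|·3^3 + |1|·3^4
  = 4 + 6 + 0 + 27 + 81 = 118.
This bounds M(r) := max_{|z|=r} |p(z)| from above; equality holds iff all terms c_k z^k can be made to align in phase at a single z on |z|=r.
Part (b). At z = 3 (real, on the circle |z| = r):
  p(3) = (4)·3^0 + (2)·3^1 + (0)·3^2 + (1)·3^3 + (1)·3^4 = 118.
  |p(3)| = 118.
Since all nonzero coefficients share the same sign, |p(3)| = 118 = M_tri(3); the triangle bound is attained at z = 3, so in fact M(r) = 118.

M_tri(3) = 118; |p(3)| = 118; equality at z=3: yes.


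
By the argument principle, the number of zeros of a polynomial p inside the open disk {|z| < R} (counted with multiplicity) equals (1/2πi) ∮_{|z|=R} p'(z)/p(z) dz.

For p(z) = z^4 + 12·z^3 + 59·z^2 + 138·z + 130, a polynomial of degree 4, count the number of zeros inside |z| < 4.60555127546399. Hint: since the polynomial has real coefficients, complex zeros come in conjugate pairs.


The zeros of p are: (-3 + 1i), (-3 - 1i), (-3 + 2i), (-3 - 2i).
Their magnitudes are: 3.162, 3.162, 3.606, 3.606.
Zeros with |z| < R = 4.60555127546399: (-3 + 1i), (-3 - 1i), (-3 + 2i), (-3 - 2i).
Count = 4.
By the argument principle, (1/2πi) ∮_{|z|=R} p'(z)/p(z) dz equals exactly this count.

Number of zeros inside |z| < 4.60555127546399: 4.


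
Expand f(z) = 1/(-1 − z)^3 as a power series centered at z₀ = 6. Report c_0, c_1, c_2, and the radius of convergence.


Let w = z − z₀, so z = z₀ + w.
Then -1 − z = -1 − (z₀ + w) = (-1 − z₀) − w = -7 − w.
f(z) = 1/(-7 − w)^3 = (1/(-7)^3) · (1 − w/(-7))^{−3}.
By the binomial series (1−u)^{−3} = Σ_{n≥0} C(n+2, 2) u^n for |u|<1, with u = w/(-7):
  c_n = C(n+2, 2) / (-7)^(n+3).
  c_0 = 1/(-7)^3 = -1/343.
  c_1 = 3/(-7)^4 = 3/2401.
  c_2 = 6/(-7)^5 = -6/16807.
The series is valid for |w/d| < 1, i.e. |z − z₀| < |d|.
Radius of convergence: R = |-1 − z₀| = |-7| = 7 (distance from z₀ to the singularity z = -1).

c_0 = -1/343, c_1 = 3/2401, c_2 = -6/16807; R = 7.


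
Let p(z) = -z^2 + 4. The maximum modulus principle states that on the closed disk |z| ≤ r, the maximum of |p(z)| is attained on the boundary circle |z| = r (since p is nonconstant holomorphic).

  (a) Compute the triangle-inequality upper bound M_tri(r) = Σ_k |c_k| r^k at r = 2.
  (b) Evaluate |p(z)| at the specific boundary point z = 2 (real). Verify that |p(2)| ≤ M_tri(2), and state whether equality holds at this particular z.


Coefficients: c_0 = 4, c_1 = 0, c_2 = -1. Radius r = 2.
Part (a). Triangle bound: M_tri(r) = Σ_k |c_k| r^k
  = |4|·2^0 + |0|·2^1 + |-1|·2^2
  = 4 + 0 + 4 = 8.
This bounds M(r) := max_{|z|=r} |p(z)| from above; equality holds iff all terms c_k z^k can be made to align in phase at a single z on |z|=r.
Part (b). At z = 2 (real, on the circle |z| = r):
  p(2) = (4)·2^0 + (0)·2^1 + (-1)·2^2 = 0.
  |p(2)| = 0.
Check: |p(2)| = 0 ≤ 8 = M_tri(2). ✓ Equality does not hold at z = 2 (the coefficients have mixed signs, so the terms do not all align in phase there).

M_tri(2) = 8; |p(2)| = 0; equality at z=2: no.


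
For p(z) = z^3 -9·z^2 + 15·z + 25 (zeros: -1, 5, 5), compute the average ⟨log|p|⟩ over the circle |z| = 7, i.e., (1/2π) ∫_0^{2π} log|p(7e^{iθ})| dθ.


Zeros: -1, 5, 5; r = 7.
Inside |z| < r: -1, 5, 5. Outside (|z| ≥ r): ∅.
p(0) = 25, so log|p(0)| = log(25) = 3.2189.
Apply Jensen: I(r) = log|p(0)| + Σ_k log(r/|z_k|), summed over zeros inside |z| < r.
  log(r/|z_k|) for z_k = -1: log(7/1) = 1.9459
  log(r/|z_k|) for z_k = 5: log(7/5) = 0.3365
  log(r/|z_k|) for z_k = 5: log(7/5) = 0.3365
Sum over inside zeros: 2.6189.
I(r) = log|p(0)| + (inside sum) = 3.2189 + 2.6189 = 5.8377.
Closed form (all zeros inside, monic): I(r) = n·log(r) = 3·log(7) = 5.8377. ✓

I(r) ≈ 5.8377.


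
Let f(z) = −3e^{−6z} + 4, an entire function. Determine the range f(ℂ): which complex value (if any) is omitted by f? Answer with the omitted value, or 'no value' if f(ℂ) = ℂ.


Little Picard bounds the complement of f(ℂ) to at most one point.
e^{−6z} is never zero on ℂ, so -3·e^{−6z} takes every value in ℂ ∖ {0}. Adding 4 shifts the range to ℂ ∖ {4}. Thus f omits exactly the value 4.

Omitted value: 4.


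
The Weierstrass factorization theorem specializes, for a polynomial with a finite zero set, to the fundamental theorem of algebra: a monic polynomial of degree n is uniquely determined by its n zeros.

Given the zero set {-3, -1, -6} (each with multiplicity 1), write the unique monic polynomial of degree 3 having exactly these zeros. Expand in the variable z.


The polynomial is p(z) = ∏_{α ∈ S} (z − α), where S = {-3, -1, -6}.
Expanding the product yields: p(z) = z^3 + 10·z^2 + 27·z + 18.
The resulting polynomial has degree 3 and real coefficients as required.

p(z) = z^3 + 10·z^2 + 27·z + 18.


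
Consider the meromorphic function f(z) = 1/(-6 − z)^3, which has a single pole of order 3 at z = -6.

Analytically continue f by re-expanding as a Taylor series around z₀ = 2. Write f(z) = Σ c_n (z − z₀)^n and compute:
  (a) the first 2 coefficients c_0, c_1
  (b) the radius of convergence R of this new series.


Let w = z − z₀, so z = z₀ + w.
Then -6 − z = -6 − (z₀ + w) = (-6 − z₀) − w = -8 − w.
f(z) = 1/(-8 − w)^3 = (1/(-8)^3) · (1 − w/(-8))^{−3}.
By the binomial series (1−u)^{−3} = Σ_{n≥0} C(n+2, 2) u^n for |u|<1, with u = w/(-8):
  c_n = C(n+2, 2) / (-8)^(n+3).
  c_0 = 1/(-8)^3 = -1/512.
  c_1 = 3/(-8)^4 = 3/4096.
The series is valid for |w/d| < 1, i.e. |z − z₀| < |d|.
Radius of convergence: R = |-6 − z₀| = |-8| = 8 (distance from z₀ to the singularity z = -6).

c_0 = -1/512, c_1 = 3/4096; R = 8.


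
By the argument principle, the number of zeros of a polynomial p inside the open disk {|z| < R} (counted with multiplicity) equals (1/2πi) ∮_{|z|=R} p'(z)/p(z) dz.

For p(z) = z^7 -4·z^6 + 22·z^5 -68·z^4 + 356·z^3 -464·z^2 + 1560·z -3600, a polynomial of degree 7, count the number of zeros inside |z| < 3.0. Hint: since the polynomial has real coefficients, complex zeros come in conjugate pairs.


The zeros of p are: (-1 + 3i), (-1 - 3i), 2, (3 + 3i), (3 - 3i), (-1 + 3i), (-1 - 3i).
Their magnitudes are: 3.162, 3.162, 2, 4.243, 4.243, 3.162, 3.162.
Zeros with |z| < R = 3.0: 2.
Count = 1.
By the argument principle, (1/2πi) ∮_{|z|=R} p'(z)/p(z) dz equals exactly this count.

Number of zeros inside |z| < 3.0: 1.


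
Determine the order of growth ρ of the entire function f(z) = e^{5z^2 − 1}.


|e^{5z^2 − 1}| = e^{Re(5·z^2) + -1} ≤ e^{5|z|^2 + -1} = e^{5r^2 + -1} on |z| = r, so ρ ≤ 2. Choosing z on |z|=r so that 5·z^2 is real positive (always possible by picking arg z appropriately) gives |f(z)| = e^{5r^2 + -1}, matching the bound. The additive constant -1 does not affect log log M(r) ~ 2·log r. Hence ρ = 2.
Therefore ρ = 2.

Order ρ = 2.


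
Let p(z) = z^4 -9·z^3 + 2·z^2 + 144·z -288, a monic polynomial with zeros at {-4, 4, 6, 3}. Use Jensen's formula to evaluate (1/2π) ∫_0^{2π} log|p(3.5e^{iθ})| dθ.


Zeros: -4, 3, 4, 6; r = 3.5.
Inside |z| < r: 3. Outside (|z| ≥ r): -4, 4, 6.
p(0) = -288, so log|p(0)| = log(288) = 5.6630.
Apply Jensen: I(r) = log|p(0)| + Σ_k log(r/|z_k|), summed over zeros inside |z| < r.
  log(r/|z_k|) for z_k = 3: log(3.5/3) = 0.1542
  Outside zeros (-4, 4, 6) contribute nothing to the Jensen sum.
Sum over inside zeros: 0.1542.
I(r) = log|p(0)| + (inside sum) = 5.6630 + 0.1542 = 5.8171.
Note: since some zeros are outside |z| ≤ r, the simplified n·log(r) form does NOT apply — only the inside zeros contribute.

I(r) ≈ 5.8171.


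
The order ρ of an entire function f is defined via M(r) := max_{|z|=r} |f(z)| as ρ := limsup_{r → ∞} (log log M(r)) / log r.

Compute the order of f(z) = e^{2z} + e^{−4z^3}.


Each summand is entire of order 1 and 3 respectively (as in the single-exponential case). The order of a sum is at most the max of the orders, so ρ ≤ 3. For the lower bound: on |z|=r choose arg z so that -4z^3 is real positive; then |e^{-4z^3}| = e^{4r^3} while |e^{2z}| ≤ e^{2r^1} = o(e^{4r^3}). So |f| ≥ e^{4r^3}(1 − o(1)) and ρ ≥ 3. Hence ρ = max(1, 3) = 3.
Therefore ρ = 3.

Order ρ = 3.


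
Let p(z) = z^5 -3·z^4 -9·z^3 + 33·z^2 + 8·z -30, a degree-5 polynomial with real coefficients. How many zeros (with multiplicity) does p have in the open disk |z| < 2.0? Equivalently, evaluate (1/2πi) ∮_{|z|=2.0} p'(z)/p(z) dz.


The zeros of p are: -3, 1, (3 + 1i), (3 - 1i), -1.
Their magnitudes are: 3, 1, 3.162, 3.162, 1.
Zeros with |z| < R = 2.0: 1, -1.
Count = 2.
By the argument principle, (1/2πi) ∮_{|z|=R} p'(z)/p(z) dz equals exactly this count.

Number of zeros inside |z| < 2.0: 2.


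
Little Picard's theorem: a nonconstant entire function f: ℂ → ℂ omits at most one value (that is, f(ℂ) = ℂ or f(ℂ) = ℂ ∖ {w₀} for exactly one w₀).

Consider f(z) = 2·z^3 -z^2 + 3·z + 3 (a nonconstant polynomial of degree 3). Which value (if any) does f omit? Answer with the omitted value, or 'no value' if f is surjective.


Little Picard bounds the complement of f(ℂ) to at most one point.
For every w ∈ ℂ, the equation p(z) − w = 0 is a nonconstant polynomial in z and hence has at least one root by the fundamental theorem of algebra. So p is surjective onto ℂ, omitting no value.

Omitted value: no value.


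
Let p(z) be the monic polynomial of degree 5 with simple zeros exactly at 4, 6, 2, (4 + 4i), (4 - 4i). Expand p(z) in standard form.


The polynomial is p(z) = ∏_{α ∈ S} (z − α), where S = {4, 6, 2, (4 + 4i), (4 - 4i)}.
Expanding the product yields: p(z) = z^5 -20·z^4 + 172·z^3 -784·z^2 + 1792·z -1536.
Note conjugate pairs combine to real quadratics: (z − (4+4i))(z − (4−4i)) = z² − 8z + 32.
The resulting polynomial has degree 5 and real coefficients as required.

p(z) = z^5 -20·z^4 + 172·z^3 -784·z^2 + 1792·z -1536.


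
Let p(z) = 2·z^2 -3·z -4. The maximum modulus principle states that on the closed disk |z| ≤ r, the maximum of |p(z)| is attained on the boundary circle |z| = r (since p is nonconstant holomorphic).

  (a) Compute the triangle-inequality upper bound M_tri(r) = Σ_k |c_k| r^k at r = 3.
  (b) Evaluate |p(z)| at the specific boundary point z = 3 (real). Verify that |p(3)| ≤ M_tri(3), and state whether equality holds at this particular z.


Coefficients: c_0 = -4, c_1 = -3, c_2 = 2. Radius r = 3.
Part (a). Triangle bound: M_tri(r) = Σ_k |c_k| r^k
  = |-4|·3^0 + |-3|·3^1 + |2|·3^2
  = 4 + 9 + 18 = 31.
This bounds M(r) := max_{|z|=r} |p(z)| from above; equality holds iff all terms c_k z^k can be made to align in phase at a single z on |z|=r.
Part (b). At z = 3 (real, on the circle |z| = r):
  p(3) = (-4)·3^0 + (-3)·3^1 + (2)·3^2 = 5.
  |p(3)| = 5.
Check: |p(3)| = 5 ≤ 31 = M_tri(3). ✓ Equality does not hold at z = 3 (the coefficients have mixed signs, so the terms do not all align in phase there).

M_tri(3) = 31; |p(3)| = 5; equality at z=3: no.


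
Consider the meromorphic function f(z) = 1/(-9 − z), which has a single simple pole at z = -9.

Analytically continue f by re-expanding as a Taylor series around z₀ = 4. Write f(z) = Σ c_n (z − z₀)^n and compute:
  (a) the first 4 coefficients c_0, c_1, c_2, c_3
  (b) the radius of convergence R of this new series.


Let w = z − z₀, so z = z₀ + w.
Then -9 − z = -9 − (z₀ + w) = (-9 − z₀) − w = -13 − w.
f(z) = 1/(-13 − w) = (1/(-13)) · 1/(1 − w/(-13)) = Σ_{n≥0} w^n / (-13)^(n+1).
So c_n = 1/(-13)^(n+1):
  c_0 = 1/(-13)^1 = -1/13.
  c_1 = 1/(-13)^2 = 1/169.
  c_2 = 1/(-13)^3 = -1/2197.
  c_3 = 1/(-13)^4 = 1/28561.
The series is valid for |w/d| < 1, i.e. |z − z₀| < |d|.
Radius of convergence: R = |-9 − z₀| = |-13| = 13 (distance from z₀ to the singularity z = -9).

c_0 = -1/13, c_1 = 1/169, c_2 = -1/2197, c_3 = 1/28561; R = 13.


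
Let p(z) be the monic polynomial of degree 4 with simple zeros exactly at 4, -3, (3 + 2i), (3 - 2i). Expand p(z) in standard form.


The polynomial is p(z) = ∏_{α ∈ S} (z − α), where S = {4, -3, (3 + 2i), (3 - 2i)}.
Expanding the product yields: p(z) = z^4 -7·z^3 + 7·z^2 + 59·z -156.
Note conjugate pairs combine to real quadratics: (z − (3+2i))(z − (3−2i)) = z² − 6z + 13.
The resulting polynomial has degree 4 and real coefficients as required.

p(z) = z^4 -7·z^3 + 7·z^2 + 59·z -156.


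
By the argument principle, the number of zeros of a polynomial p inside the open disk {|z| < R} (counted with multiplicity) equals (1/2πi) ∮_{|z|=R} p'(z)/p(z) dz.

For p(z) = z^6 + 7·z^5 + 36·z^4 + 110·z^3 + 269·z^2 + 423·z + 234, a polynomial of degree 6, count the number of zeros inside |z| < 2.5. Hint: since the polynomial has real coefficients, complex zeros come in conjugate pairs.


The zeros of p are: -2, (0 + 3i), (0 - 3i), (-2 + 3i), (-2 - 3i), -1.
Their magnitudes are: 2, 3, 3, 3.606, 3.606, 1.
Zeros with |z| < R = 2.5: -2, -1.
Count = 2.
By the argument principle, (1/2πi) ∮_{|z|=R} p'(z)/p(z) dz equals exactly this count.

Number of zeros inside |z| < 2.5: 2.


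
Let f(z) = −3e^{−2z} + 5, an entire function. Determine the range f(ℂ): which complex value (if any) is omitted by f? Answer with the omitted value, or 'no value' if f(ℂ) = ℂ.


Little Picard bounds the complement of f(ℂ) to at most one point.
e^{−2z} is never zero on ℂ, so -3·e^{−2z} takes every value in ℂ ∖ {0}. Adding 5 shifts the range to ℂ ∖ {5}. Thus f omits exactly the value 5.

Omitted value: 5.


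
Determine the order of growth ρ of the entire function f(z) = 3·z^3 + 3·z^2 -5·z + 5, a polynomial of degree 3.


|f(z)| ≤ Σ|c_k|·r^k = O(r^3) as r → ∞. Polynomial growth is O(e^{r^ε}) for every ε > 0 (since r^3/e^{r^ε} → 0), so ρ ≤ ε for all ε > 0, i.e. ρ = 0. Every nonconstant polynomial has order 0.
Therefore ρ = 0.

Order ρ = 0.


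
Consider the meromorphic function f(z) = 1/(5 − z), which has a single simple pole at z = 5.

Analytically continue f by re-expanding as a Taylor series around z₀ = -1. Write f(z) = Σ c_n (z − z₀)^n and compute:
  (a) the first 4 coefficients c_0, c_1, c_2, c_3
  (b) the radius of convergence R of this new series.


Let w = z − z₀, so z = z₀ + w.
Then 5 − z = 5 − (z₀ + w) = (5 − z₀) − w = 6 − w.
f(z) = 1/(6 − w) = (1/(6)) · 1/(1 − w/(6)) = Σ_{n≥0} w^n / (6)^(n+1).
So c_n = 1/(6)^(n+1):
  c_0 = 1/(6)^1 = 1/6.
  c_1 = 1/(6)^2 = 1/36.
  c_2 = 1/(6)^3 = 1/216.
  c_3 = 1/(6)^4 = 1/1296.
The series is valid for |w/d| < 1, i.e. |z − z₀| < |d|.
Radius of convergence: R = |5 − z₀| = |6| = 6 (distance from z₀ to the singularity z = 5).

c_0 = 1/6, c_1 = 1/36, c_2 = 1/216, c_3 = 1/1296; R = 6.


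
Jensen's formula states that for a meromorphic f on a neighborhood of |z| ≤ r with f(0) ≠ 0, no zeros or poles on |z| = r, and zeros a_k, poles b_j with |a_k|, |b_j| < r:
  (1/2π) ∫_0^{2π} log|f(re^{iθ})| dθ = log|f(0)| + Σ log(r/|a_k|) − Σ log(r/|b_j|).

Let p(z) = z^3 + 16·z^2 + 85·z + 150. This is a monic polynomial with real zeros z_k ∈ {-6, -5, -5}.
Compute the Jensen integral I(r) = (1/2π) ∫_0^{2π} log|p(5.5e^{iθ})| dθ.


Zeros: -6, -5, -5; r = 5.5.
Inside |z| < r: -5, -5. Outside (|z| ≥ r): -6.
p(0) = 150, so log|p(0)| = log(150) = 5.0106.
Apply Jensen: I(r) = log|p(0)| + Σ_k log(r/|z_k|), summed over zeros inside |z| < r.
  log(r/|z_k|) for z_k = -5: log(5.5/5) = 0.0953
  log(r/|z_k|) for z_k = -5: log(5.5/5) = 0.0953
  Outside zeros (-6) contribute nothing to the Jensen sum.
Sum over inside zeros: 0.1906.
I(r) = log|p(0)| + (inside sum) = 5.0106 + 0.1906 = 5.2013.
Note: since some zeros are outside |z| ≤ r, the simplified n·log(r) form does NOT apply — only the inside zeros contribute.

I(r) ≈ 5.2013.


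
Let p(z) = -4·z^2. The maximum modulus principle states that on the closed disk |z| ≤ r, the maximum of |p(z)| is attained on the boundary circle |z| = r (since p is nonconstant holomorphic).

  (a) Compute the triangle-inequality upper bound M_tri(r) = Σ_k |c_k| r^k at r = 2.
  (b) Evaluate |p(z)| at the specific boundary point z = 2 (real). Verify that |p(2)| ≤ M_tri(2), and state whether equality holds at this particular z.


Coefficients: c_0 = 0, c_1 = 0, c_2 = -4. Radius r = 2.
Part (a). Triangle bound: M_tri(r) = Σ_k |c_k| r^k
  = |0|·2^0 + |0|·2^1 + |-4|·2^2
  = 0 + 0 + 16 = 16.
This bounds M(r) := max_{|z|=r} |p(z)| from above; equality holds iff all terms c_k z^k can be made to align in phase at a single z on |z|=r.
Part (b). At z = 2 (real, on the circle |z| = r):
  p(2) = (0)·2^0 + (0)·2^1 + (-4)·2^2 = -16.
  |p(2)| = 16.
Since all nonzero coefficients share the same sign, |p(2)| = 16 = M_tri(2); the triangle bound is attained at z = 2, so in fact M(r) = 16.

M_tri(2) = 16; |p(2)| = 16; equality at z=2: yes.
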